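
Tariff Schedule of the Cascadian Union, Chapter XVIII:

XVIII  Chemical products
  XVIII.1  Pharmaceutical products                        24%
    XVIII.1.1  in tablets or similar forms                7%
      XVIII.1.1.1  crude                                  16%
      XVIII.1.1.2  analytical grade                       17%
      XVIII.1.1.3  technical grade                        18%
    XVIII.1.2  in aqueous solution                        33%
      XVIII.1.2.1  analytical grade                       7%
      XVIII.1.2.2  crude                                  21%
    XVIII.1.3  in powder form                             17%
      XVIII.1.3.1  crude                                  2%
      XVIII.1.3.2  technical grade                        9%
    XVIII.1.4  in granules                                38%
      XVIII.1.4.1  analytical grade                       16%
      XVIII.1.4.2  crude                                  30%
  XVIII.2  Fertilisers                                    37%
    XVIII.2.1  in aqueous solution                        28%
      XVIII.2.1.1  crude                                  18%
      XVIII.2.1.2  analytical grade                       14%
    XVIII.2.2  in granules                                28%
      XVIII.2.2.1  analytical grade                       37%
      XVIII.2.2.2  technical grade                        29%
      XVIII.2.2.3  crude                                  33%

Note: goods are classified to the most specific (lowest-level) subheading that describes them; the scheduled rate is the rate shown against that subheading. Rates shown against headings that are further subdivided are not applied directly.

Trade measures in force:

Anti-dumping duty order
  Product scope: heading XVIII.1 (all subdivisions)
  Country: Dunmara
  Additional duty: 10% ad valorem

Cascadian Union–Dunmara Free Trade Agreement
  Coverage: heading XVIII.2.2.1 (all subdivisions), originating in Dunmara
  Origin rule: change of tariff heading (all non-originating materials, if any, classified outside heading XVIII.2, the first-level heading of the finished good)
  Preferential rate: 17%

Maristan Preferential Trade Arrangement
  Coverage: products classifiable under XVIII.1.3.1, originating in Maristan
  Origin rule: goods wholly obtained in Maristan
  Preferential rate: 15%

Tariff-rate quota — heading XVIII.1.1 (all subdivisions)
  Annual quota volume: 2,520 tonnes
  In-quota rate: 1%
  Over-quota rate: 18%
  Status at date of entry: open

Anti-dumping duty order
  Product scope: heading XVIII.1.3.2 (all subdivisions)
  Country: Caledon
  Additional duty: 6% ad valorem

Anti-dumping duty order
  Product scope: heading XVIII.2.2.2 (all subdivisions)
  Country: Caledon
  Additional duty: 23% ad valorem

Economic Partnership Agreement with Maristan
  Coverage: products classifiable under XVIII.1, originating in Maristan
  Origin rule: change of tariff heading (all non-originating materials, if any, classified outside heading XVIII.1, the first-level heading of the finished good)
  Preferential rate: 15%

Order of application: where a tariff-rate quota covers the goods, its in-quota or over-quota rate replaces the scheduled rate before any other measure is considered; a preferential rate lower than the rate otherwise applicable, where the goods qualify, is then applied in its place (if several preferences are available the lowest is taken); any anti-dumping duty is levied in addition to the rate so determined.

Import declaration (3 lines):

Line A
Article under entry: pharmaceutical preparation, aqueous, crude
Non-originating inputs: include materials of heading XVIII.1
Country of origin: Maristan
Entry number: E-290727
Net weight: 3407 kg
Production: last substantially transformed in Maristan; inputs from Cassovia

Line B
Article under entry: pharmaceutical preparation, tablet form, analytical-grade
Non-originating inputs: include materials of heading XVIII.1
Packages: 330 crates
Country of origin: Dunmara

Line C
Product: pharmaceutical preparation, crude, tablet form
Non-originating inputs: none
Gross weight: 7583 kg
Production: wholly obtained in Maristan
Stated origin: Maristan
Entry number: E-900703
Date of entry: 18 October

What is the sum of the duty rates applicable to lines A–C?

Line A: pharmaceutical → XVIII.1; aqueous → XVIII.1.2; crude → XVIII.1.2.2. Scheduled 21%. Maristan agreement on XVIII.1.3.1: XVIII.1.2.2 not covered; Maristan agreement on XVIII.1: CTH not met. → 21%.
Line B: pharmaceutical → XVIII.1; tablet form → XVIII.1.1; analytical-grade → XVIII.1.1.2. Scheduled 17%. quota on XVIII.1.1 open → in-quota 1%; Dunmara agreement on XVIII.2.2.1: XVIII.1.1.2 not covered; anti-dumping (Dunmara, XVIII.1): +10%; total 1% + 10% = 11%. → 11%.
Line C: pharmaceutical → XVIII.1; tablet form → XVIII.1.1; crude → XVIII.1.1.1. Scheduled 16%. quota on XVIII.1.1 open → in-quota 1%; Maristan agreement on XVIII.1.3.1: XVIII.1.1.1 not covered; Maristan agreement on XVIII.1: CTH met → 15% available; preference 15% not lower than 1% → no reduction. → 1%.
Sum: 21% + 11% + 1% = 33%.

33%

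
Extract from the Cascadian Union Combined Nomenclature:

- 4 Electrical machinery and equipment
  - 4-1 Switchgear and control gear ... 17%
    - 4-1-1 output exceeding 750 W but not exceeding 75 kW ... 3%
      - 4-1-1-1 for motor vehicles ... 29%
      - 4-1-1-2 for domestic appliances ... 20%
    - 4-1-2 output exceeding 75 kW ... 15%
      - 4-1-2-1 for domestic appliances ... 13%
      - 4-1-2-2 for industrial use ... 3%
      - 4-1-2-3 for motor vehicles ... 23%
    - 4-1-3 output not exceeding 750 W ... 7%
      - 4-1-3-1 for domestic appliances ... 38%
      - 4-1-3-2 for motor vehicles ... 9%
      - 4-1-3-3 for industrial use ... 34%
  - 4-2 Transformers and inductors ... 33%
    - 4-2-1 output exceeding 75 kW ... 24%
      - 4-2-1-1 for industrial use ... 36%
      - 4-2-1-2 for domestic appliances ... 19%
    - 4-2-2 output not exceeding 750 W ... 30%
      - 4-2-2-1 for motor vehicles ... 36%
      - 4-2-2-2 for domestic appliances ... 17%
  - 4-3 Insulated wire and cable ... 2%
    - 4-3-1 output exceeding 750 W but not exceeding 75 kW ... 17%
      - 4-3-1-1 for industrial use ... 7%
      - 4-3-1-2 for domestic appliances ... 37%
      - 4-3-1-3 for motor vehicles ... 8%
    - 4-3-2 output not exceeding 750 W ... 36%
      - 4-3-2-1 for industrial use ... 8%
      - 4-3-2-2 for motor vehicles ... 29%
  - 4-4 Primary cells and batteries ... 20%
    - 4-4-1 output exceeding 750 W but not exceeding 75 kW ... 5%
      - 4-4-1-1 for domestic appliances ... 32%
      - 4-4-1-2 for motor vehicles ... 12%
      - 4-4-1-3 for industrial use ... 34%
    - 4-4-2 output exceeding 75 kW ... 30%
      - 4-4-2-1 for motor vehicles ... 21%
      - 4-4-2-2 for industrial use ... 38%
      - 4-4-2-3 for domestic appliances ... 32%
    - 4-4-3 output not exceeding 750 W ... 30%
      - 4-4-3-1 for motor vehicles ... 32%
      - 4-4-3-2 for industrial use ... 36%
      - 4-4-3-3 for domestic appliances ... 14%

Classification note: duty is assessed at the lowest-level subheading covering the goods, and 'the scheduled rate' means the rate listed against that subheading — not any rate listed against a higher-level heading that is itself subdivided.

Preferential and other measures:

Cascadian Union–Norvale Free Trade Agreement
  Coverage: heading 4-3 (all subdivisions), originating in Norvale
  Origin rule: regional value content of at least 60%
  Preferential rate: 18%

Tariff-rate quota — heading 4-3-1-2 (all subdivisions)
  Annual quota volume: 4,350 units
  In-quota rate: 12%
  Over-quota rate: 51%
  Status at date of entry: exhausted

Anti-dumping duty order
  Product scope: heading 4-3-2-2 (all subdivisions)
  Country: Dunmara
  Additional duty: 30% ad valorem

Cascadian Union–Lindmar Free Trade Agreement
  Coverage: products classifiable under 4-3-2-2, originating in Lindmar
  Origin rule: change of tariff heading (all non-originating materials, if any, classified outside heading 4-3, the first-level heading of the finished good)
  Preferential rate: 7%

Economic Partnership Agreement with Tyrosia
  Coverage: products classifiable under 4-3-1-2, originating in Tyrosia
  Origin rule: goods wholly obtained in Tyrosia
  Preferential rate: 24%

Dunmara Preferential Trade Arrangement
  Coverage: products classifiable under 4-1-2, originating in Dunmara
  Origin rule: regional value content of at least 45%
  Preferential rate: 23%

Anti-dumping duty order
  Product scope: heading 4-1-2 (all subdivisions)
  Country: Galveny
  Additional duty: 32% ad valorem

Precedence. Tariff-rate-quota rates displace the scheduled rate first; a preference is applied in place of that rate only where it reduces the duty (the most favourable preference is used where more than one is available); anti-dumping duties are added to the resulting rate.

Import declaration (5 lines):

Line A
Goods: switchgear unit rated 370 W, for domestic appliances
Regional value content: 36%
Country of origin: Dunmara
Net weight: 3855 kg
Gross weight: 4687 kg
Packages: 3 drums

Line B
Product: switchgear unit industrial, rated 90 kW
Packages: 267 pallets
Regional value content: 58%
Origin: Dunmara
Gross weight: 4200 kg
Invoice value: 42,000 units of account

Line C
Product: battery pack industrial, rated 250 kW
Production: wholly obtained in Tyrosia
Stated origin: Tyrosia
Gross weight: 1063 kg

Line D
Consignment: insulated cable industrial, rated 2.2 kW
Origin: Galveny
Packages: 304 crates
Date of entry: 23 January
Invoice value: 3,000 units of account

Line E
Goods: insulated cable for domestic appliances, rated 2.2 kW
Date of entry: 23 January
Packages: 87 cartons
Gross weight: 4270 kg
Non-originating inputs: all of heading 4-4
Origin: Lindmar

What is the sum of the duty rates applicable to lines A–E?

Line A: switchgear unit → 4-1; rated 370 W → 4-1-3; for domestic appliances → 4-1-3-1. Scheduled 38%. Dunmara agreement on 4-1-2: 4-1-3-1 not covered. → 38%.
Line B: switchgear unit → 4-1; rated 90 kW → 4-1-2; industrial → 4-1-2-2. Scheduled 3%. Dunmara agreement on 4-1-2: RVC ≥ 45% → 23% available; preference 23% not lower than 3% → no reduction. → 3%.
Line C: battery pack → 4-4; rated 250 kW → 4-4-2; industrial → 4-4-2-2. Scheduled 38%. Tyrosia agreement on 4-3-1-2: 4-4-2-2 not covered. → 38%.
Line D: insulated cable → 4-3; rated 2.2 kW → 4-3-1; industrial → 4-3-1-1. Scheduled 7%. No special measure applies. → 7%.
Line E: insulated cable → 4-3; rated 2.2 kW → 4-3-1; for domestic appliances → 4-3-1-2. Scheduled 37%. quota on 4-3-1-2 exhausted → over-quota 51%; Lindmar agreement on 4-3-2-2: 4-3-1-2 not covered. → 51%.
Sum: 38% + 3% + 38% + 7% + 51% = 137%.

137%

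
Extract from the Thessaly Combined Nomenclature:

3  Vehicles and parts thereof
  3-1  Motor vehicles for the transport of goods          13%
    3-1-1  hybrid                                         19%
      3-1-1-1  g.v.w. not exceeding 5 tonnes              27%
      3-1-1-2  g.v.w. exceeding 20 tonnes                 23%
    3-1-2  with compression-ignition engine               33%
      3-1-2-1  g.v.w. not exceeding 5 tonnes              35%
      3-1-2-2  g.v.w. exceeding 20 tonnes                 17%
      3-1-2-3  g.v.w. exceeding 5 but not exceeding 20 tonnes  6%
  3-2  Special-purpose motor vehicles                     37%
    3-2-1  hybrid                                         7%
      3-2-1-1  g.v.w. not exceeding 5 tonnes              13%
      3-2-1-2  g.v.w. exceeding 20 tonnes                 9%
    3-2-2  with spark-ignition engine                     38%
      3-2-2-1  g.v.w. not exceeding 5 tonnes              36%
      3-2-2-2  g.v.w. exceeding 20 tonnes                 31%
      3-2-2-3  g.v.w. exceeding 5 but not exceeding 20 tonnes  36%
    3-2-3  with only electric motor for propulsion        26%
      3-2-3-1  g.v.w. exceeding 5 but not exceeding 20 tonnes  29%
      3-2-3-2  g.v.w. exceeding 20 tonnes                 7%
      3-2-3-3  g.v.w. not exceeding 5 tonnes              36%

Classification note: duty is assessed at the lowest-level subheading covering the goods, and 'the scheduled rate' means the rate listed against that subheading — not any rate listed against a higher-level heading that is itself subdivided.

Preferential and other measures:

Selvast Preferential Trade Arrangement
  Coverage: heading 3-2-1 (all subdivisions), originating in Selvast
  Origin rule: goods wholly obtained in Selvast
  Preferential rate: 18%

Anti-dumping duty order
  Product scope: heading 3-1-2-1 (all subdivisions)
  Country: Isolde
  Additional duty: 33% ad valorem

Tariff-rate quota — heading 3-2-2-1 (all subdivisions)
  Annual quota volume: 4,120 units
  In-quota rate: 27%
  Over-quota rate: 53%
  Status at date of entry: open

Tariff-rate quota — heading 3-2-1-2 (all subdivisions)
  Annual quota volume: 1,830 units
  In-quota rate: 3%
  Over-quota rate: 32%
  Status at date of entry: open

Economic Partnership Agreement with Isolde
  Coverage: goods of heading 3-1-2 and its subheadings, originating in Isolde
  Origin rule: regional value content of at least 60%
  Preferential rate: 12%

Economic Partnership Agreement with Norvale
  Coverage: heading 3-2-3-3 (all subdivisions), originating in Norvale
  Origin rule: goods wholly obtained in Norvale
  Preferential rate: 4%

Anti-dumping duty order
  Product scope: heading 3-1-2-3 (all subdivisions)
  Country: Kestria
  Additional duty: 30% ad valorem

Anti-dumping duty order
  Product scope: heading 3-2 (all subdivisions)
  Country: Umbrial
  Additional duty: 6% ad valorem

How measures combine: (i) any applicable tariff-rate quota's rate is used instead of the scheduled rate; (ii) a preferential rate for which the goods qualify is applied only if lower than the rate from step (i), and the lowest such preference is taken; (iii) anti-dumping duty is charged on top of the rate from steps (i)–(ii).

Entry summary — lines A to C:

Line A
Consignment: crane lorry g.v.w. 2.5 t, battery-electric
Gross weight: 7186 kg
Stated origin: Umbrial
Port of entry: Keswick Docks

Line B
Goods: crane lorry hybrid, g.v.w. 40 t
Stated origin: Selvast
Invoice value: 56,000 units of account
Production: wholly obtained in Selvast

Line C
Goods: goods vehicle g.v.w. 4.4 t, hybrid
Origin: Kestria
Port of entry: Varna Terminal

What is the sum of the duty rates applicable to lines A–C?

72%

Line A: crane lorry → 3-2; battery-electric → 3-2-3; g.v.w. 2.5 t → 3-2-3-3. Scheduled 36%. anti-dumping (Umbrial, 3-2): +6%; total 36% + 6% = 42%. → 42%.
Line B: crane lorry → 3-2; hybrid → 3-2-1; g.v.w. 40 t → 3-2-1-2. Scheduled 9%. quota on 3-2-1-2 open → in-quota 3%; Selvast agreement on 3-2-1: wholly obtained → 18% available; preference 18% not lower than 3% → no reduction. → 3%.
Line C: goods vehicle → 3-1; hybrid → 3-1-1; g.v.w. 4.4 t → 3-1-1-1. Scheduled 27%. No special measure applies. → 27%.
Sum: 42% + 3% + 27% = 72%.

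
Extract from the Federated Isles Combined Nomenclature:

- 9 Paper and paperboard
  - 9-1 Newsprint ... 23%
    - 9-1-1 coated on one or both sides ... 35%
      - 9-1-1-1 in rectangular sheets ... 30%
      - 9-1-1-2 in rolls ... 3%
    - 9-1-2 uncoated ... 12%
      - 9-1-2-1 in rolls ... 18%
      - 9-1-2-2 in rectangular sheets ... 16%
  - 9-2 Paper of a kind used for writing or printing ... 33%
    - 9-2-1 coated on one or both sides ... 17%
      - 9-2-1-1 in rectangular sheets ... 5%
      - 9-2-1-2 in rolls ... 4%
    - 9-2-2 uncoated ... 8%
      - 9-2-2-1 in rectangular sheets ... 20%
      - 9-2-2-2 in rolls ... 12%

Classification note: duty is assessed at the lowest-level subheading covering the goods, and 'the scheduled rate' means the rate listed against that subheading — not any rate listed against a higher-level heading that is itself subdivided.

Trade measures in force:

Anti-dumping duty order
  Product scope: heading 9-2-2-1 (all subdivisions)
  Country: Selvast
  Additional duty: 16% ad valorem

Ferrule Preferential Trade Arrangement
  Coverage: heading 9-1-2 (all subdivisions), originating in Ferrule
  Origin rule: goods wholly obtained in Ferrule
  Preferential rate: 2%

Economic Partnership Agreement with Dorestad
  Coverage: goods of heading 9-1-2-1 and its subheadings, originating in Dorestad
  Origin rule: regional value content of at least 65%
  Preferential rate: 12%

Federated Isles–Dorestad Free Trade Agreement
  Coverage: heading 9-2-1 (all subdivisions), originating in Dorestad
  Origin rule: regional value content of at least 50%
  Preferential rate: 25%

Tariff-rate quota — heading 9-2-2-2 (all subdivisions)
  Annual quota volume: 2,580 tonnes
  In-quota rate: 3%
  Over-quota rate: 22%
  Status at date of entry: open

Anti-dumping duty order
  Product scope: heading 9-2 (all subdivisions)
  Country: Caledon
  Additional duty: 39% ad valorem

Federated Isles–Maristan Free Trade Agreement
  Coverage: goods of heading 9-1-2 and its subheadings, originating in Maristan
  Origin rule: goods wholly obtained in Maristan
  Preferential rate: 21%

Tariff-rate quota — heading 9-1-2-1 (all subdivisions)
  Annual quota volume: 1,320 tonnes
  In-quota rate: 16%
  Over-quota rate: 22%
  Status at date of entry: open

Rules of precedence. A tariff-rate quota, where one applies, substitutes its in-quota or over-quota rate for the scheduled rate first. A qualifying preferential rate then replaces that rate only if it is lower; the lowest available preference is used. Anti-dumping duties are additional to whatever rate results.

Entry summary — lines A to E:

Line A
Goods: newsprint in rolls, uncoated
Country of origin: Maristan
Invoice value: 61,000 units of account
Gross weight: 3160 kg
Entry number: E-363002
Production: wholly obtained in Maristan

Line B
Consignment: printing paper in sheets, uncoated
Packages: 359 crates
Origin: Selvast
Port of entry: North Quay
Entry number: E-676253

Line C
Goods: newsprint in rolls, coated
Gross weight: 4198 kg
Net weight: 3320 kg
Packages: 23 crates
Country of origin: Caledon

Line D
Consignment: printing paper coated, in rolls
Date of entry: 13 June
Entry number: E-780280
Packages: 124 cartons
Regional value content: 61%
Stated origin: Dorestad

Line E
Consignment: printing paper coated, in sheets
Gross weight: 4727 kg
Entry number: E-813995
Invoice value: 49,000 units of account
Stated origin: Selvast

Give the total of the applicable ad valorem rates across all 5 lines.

64%

Line A: newsprint → 9-1; uncoated → 9-1-2; in rolls → 9-1-2-1. Scheduled 18%. quota on 9-1-2-1 open → in-quota 16%; Maristan agreement on 9-1-2: wholly obtained → 21% available; preference 21% not lower than 16% → no reduction. → 16%.
Line B: printing paper → 9-2; uncoated → 9-2-2; in sheets → 9-2-2-1. Scheduled 20%. anti-dumping (Selvast, 9-2-2-1): +16%; total 20% + 16% = 36%. → 36%.
Line C: newsprint → 9-1; coated → 9-1-1; in rolls → 9-1-1-2. Scheduled 3%. No special measure applies. → 3%.
Line D: printing paper → 9-2; coated → 9-2-1; in rolls → 9-2-1-2. Scheduled 4%. Dorestad agreement on 9-1-2-1: 9-2-1-2 not covered; Dorestad agreement on 9-2-1: RVC ≥ 50% → 25% available; preference 25% not lower than 4% → no reduction. → 4%.
Line E: printing paper → 9-2; coated → 9-2-1; in sheets → 9-2-1-1. Scheduled 5%. No special measure applies. → 5%.
Sum: 16% + 36% + 3% + 4% + 5% = 64%.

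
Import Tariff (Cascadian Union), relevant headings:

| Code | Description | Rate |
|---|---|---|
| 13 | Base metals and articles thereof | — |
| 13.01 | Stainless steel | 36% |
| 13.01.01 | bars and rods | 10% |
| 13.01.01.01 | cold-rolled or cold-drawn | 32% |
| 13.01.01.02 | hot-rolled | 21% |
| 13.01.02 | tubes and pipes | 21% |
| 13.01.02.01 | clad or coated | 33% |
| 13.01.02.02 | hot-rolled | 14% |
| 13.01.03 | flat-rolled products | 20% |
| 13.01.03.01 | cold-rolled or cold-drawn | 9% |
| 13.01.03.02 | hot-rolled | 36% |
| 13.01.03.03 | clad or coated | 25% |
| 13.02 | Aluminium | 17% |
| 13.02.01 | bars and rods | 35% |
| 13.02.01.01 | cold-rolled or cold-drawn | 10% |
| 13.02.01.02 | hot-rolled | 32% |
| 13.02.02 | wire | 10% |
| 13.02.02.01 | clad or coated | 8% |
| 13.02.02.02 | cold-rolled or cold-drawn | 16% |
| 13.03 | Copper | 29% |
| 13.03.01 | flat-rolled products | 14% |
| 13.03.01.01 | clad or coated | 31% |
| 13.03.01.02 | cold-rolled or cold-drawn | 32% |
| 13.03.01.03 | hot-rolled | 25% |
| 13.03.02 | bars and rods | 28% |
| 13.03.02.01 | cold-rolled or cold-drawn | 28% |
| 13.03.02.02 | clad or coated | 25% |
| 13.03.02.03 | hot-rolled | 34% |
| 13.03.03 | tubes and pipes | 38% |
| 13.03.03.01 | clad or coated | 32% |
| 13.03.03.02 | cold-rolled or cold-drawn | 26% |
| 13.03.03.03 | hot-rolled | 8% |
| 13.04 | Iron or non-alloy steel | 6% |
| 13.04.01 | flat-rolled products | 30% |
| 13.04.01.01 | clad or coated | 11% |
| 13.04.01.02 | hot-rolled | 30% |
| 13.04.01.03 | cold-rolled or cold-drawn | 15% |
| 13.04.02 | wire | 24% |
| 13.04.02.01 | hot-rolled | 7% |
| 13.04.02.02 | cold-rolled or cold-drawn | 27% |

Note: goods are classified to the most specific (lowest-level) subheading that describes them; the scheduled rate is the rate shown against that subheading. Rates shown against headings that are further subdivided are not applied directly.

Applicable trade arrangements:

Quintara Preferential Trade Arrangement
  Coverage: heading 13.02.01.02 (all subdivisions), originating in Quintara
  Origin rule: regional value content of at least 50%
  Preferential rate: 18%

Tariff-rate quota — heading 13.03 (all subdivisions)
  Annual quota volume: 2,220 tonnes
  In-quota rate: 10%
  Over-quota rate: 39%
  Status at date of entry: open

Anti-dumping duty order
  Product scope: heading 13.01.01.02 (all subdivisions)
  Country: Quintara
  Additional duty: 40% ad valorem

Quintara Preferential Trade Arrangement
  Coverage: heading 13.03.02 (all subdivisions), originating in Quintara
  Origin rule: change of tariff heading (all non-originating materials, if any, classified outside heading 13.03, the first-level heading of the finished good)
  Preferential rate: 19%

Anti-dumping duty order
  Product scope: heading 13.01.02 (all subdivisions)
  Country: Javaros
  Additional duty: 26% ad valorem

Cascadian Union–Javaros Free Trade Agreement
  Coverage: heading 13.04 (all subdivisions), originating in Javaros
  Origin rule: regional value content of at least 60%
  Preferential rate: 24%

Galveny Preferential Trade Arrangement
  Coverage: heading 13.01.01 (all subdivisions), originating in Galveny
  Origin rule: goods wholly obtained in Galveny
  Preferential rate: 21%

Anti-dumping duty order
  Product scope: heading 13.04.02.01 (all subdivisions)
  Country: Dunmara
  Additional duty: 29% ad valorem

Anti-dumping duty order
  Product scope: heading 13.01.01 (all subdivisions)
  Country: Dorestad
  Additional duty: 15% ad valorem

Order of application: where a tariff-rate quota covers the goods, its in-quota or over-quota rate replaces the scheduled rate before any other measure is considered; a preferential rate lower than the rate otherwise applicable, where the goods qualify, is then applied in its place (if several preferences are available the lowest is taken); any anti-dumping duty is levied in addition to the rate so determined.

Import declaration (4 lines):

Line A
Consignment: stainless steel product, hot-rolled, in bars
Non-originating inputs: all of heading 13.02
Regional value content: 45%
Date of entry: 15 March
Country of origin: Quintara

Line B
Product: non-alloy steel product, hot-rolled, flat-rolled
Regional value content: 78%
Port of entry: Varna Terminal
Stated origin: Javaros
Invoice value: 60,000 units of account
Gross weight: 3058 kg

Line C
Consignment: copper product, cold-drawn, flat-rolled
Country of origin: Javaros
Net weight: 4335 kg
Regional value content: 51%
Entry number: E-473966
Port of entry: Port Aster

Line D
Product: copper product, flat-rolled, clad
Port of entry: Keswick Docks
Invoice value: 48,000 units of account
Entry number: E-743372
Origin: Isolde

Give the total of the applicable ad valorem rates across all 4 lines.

105%

Line A: stainless steel → 13.01; in bars → 13.01.01; hot-rolled → 13.01.01.02. Scheduled 21%. Quintara agreement on 13.02.01.02: 13.01.01.02 not covered; Quintara agreement on 13.03.02: 13.01.01.02 not covered; anti-dumping (Quintara, 13.01.01.02): +40%; total 21% + 40% = 61%. → 61%.
Line B: non-alloy steel → 13.04; flat-rolled → 13.04.01; hot-rolled → 13.04.01.02. Scheduled 30%. Javaros agreement on 13.04: RVC ≥ 60% → 24% available; preferential 24%. → 24%.
Line C: copper → 13.03; flat-rolled → 13.03.01; cold-drawn → 13.03.01.02. Scheduled 32%. quota on 13.03 open → in-quota 10%; Javaros agreement on 13.04: 13.03.01.02 not covered. → 10%.
Line D: copper → 13.03; flat-rolled → 13.03.01; clad → 13.03.01.01. Scheduled 31%. quota on 13.03 open → in-quota 10%. → 10%.
Sum: 61% + 24% + 10% + 10% = 105%.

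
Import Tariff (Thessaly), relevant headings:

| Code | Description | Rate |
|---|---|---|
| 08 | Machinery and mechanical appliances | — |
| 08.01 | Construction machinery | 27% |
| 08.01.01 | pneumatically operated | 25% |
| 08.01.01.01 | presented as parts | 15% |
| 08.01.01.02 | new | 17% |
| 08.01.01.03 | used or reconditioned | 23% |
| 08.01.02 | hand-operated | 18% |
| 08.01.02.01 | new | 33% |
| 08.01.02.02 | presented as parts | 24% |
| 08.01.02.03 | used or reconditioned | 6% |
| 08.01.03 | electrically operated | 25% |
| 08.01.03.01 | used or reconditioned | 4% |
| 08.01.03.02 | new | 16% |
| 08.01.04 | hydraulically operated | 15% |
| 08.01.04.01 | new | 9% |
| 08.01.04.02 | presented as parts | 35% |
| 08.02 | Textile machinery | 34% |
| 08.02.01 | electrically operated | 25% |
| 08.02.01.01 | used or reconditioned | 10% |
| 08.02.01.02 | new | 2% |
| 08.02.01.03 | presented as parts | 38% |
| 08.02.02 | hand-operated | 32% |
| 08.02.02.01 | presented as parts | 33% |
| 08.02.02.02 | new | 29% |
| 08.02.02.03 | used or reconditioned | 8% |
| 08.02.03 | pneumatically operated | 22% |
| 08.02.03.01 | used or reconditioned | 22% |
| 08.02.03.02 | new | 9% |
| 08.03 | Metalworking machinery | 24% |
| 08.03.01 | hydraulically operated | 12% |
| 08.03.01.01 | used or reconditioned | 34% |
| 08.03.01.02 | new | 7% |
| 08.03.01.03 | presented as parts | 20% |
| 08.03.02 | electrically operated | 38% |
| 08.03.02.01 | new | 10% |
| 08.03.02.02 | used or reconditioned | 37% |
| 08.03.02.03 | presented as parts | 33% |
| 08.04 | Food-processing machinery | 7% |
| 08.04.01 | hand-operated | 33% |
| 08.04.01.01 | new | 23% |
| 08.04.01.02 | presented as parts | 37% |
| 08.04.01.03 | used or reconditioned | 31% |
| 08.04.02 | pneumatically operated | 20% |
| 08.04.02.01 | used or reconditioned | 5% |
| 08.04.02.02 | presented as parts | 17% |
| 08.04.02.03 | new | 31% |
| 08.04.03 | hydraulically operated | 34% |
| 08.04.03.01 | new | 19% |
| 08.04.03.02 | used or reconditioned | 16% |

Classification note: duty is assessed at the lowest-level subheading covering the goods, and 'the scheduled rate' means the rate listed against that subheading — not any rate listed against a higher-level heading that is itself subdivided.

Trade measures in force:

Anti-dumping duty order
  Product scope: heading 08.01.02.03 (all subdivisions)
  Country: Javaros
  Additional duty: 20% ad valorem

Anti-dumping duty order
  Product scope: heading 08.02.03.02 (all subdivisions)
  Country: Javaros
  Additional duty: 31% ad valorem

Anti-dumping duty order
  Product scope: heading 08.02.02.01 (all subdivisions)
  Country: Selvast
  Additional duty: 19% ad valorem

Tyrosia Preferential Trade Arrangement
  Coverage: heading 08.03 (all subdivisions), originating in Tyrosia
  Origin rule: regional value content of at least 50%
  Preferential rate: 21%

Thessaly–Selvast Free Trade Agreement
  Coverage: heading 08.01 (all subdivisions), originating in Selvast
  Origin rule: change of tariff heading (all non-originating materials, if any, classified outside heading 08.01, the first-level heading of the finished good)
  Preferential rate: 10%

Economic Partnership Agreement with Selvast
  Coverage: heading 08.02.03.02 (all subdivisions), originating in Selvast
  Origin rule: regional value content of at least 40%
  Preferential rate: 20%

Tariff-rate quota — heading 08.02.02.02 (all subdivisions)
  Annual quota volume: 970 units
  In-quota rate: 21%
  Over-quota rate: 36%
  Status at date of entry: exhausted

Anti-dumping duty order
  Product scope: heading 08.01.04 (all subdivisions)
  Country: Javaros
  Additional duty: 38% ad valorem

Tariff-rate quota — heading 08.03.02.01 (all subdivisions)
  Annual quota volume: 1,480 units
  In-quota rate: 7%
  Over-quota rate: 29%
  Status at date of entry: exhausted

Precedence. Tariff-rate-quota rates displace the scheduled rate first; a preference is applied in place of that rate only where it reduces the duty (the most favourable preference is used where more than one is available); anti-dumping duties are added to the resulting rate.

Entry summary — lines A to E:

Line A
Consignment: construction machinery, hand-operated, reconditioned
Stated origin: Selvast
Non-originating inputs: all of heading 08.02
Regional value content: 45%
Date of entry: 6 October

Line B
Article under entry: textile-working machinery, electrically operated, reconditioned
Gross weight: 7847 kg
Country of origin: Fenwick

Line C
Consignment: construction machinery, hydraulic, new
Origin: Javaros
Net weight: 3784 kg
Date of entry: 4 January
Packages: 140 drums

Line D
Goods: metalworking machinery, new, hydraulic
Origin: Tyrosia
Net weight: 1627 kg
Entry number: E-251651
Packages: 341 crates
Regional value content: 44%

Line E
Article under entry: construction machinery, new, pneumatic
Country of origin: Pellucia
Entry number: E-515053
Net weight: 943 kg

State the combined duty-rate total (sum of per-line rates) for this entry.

87%

Line A: construction → 08.01; hand-operated → 08.01.02; reconditioned → 08.01.02.03. Scheduled 6%. Selvast agreement on 08.01: CTH met → 10% available; Selvast agreement on 08.02.03.02: 08.01.02.03 not covered; preference 10% not lower than 6% → no reduction. → 6%.
Line B: textile-working → 08.02; electrically operated → 08.02.01; reconditioned → 08.02.01.01. Scheduled 10%. No special measure applies. → 10%.
Line C: construction → 08.01; hydraulic → 08.01.04; new → 08.01.04.01. Scheduled 9%. anti-dumping (Javaros, 08.01.04): +38%; total 9% + 38% = 47%. → 47%.
Line D: metalworking → 08.03; hydraulic → 08.03.01; new → 08.03.01.02. Scheduled 7%. Tyrosia agreement on 08.03: RVC < 50%. → 7%.
Line E: construction → 08.01; pneumatic → 08.01.01; new → 08.01.01.02. Scheduled 17%. No special measure applies. → 17%.
Sum: 6% + 10% + 47% + 7% + 17% = 87%.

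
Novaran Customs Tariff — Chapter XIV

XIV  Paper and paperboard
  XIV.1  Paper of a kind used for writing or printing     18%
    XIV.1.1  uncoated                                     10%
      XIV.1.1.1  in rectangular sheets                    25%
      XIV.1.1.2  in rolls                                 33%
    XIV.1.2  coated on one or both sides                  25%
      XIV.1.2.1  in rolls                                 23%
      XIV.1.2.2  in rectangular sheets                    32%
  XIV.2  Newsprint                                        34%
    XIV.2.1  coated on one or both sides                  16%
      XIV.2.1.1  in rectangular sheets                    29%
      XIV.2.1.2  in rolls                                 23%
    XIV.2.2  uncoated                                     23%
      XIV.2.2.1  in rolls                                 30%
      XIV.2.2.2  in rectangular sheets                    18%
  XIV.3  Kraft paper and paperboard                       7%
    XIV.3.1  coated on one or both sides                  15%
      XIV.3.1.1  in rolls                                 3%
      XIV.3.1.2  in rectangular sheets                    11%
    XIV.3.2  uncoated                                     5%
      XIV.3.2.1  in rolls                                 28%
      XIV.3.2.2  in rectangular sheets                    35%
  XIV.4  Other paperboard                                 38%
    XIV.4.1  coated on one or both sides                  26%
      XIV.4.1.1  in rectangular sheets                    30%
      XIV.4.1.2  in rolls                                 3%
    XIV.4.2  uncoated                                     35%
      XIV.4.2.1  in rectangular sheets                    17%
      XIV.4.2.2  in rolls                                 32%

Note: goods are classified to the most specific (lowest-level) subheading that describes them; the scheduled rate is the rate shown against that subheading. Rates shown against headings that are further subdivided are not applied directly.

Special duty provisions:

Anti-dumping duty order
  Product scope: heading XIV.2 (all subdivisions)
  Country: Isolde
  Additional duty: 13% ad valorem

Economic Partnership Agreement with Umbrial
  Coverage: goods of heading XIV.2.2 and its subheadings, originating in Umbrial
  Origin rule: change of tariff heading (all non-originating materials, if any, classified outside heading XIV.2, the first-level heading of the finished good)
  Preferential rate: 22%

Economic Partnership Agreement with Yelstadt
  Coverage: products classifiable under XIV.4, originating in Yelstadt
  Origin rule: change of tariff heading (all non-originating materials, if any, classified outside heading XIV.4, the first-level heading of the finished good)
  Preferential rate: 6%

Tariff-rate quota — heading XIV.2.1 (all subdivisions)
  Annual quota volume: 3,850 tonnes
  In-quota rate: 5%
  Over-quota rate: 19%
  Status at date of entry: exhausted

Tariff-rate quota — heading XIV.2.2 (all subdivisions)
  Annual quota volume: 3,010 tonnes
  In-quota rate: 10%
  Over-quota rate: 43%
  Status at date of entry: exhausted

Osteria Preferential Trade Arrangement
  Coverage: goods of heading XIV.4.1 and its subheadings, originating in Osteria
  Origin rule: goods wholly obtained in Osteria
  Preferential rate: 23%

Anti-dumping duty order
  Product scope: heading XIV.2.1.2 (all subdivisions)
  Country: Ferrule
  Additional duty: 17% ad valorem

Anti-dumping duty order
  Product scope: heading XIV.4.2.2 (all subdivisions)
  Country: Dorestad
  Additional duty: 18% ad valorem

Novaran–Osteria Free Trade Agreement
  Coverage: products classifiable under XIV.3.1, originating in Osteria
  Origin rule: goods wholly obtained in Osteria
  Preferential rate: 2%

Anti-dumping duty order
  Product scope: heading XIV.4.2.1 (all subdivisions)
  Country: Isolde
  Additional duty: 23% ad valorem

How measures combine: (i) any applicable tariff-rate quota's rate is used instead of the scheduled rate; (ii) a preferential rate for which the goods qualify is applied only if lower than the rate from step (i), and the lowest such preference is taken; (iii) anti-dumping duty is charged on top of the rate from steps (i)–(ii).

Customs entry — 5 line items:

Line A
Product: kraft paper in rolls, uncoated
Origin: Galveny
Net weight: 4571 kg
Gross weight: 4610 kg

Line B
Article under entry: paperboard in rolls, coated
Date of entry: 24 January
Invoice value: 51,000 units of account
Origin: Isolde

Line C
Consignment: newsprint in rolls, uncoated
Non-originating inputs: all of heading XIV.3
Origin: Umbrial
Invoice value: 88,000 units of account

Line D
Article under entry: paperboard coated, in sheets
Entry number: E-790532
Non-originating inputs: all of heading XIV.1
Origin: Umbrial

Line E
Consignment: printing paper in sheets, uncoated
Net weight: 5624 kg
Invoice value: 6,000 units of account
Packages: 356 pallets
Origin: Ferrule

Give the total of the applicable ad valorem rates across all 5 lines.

108%

Line A: kraft paper → XIV.3; uncoated → XIV.3.2; in rolls → XIV.3.2.1. Scheduled 28%. No special measure applies. → 28%.
Line B: paperboard → XIV.4; coated → XIV.4.1; in rolls → XIV.4.1.2. Scheduled 3%. No special measure applies. → 3%.
Line C: newsprint → XIV.2; uncoated → XIV.2.2; in rolls → XIV.2.2.1. Scheduled 30%. quota on XIV.2.2 exhausted → over-quota 43%; Umbrial agreement on XIV.2.2: CTH met → 22% available; preferential 22%. → 22%.
Line D: paperboard → XIV.4; coated → XIV.4.1; in sheets → XIV.4.1.1. Scheduled 30%. Umbrial agreement on XIV.2.2: XIV.4.1.1 not covered. → 30%.
Line E: printing paper → XIV.1; uncoated → XIV.1.1; in sheets → XIV.1.1.1. Scheduled 25%. No special measure applies. → 25%.
Sum: 28% + 3% + 22% + 30% + 25% = 108%.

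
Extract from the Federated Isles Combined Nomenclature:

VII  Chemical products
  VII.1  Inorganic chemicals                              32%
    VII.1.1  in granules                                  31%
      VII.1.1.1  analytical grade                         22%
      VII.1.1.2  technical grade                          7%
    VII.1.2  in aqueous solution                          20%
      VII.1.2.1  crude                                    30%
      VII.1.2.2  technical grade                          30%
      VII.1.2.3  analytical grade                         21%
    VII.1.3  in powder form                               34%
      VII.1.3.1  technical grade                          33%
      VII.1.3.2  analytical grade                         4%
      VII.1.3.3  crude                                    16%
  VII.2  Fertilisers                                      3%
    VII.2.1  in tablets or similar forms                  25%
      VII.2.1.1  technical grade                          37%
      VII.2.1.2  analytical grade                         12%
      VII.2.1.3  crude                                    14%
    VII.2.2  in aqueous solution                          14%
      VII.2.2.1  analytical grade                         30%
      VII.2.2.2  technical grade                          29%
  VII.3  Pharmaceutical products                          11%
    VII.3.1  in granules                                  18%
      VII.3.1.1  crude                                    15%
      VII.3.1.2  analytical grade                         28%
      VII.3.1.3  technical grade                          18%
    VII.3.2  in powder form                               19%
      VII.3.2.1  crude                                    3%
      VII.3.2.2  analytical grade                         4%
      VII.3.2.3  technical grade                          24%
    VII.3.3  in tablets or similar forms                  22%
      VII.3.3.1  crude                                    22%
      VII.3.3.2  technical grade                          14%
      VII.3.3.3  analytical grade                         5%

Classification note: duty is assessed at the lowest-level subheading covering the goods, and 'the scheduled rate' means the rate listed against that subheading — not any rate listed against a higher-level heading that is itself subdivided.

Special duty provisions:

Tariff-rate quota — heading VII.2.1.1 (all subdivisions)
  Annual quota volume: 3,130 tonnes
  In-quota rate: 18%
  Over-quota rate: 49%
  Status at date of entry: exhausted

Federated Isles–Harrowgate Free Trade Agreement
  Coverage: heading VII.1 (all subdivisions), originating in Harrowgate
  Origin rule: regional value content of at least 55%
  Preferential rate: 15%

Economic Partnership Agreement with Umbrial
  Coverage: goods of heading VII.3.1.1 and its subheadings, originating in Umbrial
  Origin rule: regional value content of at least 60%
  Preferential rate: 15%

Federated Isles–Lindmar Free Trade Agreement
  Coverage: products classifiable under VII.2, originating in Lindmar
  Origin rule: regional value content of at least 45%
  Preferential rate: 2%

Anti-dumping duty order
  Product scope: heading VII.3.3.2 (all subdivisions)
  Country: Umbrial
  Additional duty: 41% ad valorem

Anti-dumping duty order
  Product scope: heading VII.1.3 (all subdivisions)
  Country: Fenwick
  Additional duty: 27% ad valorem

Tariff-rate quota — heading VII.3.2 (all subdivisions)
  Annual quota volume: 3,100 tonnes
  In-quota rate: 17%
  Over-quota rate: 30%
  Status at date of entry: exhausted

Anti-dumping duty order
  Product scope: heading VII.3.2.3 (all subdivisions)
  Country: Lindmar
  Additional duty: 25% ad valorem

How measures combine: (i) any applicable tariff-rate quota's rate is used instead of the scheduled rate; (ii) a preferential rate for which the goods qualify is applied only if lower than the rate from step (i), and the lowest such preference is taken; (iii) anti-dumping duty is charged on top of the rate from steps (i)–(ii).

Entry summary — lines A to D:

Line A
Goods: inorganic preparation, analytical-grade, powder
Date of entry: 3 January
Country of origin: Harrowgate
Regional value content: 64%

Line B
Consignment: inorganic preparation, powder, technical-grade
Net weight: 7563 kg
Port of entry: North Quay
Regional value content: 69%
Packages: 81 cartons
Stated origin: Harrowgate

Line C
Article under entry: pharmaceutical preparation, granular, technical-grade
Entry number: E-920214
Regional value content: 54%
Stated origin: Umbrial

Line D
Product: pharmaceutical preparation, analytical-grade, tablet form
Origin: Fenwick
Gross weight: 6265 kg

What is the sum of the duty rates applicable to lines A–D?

Line A: inorganic → VII.1; powder → VII.1.3; analytical-grade → VII.1.3.2. Scheduled 4%. Harrowgate agreement on VII.1: RVC ≥ 55% → 15% available; preference 15% not lower than 4% → no reduction. → 4%.
Line B: inorganic → VII.1; powder → VII.1.3; technical-grade → VII.1.3.1. Scheduled 33%. Harrowgate agreement on VII.1: RVC ≥ 55% → 15% available; preferential 15%. → 15%.
Line C: pharmaceutical → VII.3; granular → VII.3.1; technical-grade → VII.3.1.3. Scheduled 18%. Umbrial agreement on VII.3.1.1: VII.3.1.3 not covered. → 18%.
Line D: pharmaceutical → VII.3; tablet form → VII.3.3; analytical-grade → VII.3.3.3. Scheduled 5%. No special measure applies. → 5%.
Sum: 4% + 15% + 18% + 5% = 42%.

42%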